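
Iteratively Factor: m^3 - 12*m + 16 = (m + 4)*(m^2 - 4*m + 4) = (m - 2)*(m + 4)*(m - 2)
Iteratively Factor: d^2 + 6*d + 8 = (d + 2)*(d + 4)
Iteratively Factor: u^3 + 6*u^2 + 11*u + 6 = (u + 1)*(u^2 + 5*u + 6) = (u + 1)*(u + 3)*(u + 2)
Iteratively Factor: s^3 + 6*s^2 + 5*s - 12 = (s - 1)*(s^2 + 7*s + 12) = (s - 1)*(s + 3)*(s + 4)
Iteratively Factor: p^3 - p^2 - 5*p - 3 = (p - 3)*(p^2 + 2*p + 1) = (p - 3)*(p + 1)*(p + 1)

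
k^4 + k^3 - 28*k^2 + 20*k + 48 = (k - 4)*(k - 2)*(k + 1)*(k + 6)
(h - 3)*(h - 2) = h^2 - 5*h + 6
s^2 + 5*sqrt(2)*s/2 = s*(s + 5*sqrt(2)/2)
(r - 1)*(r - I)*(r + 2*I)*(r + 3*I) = r^4 - r^3 + 4*I*r^3 - r^2 - 4*I*r^2 + r + 6*I*r - 6*I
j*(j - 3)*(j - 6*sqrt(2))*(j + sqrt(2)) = j^4 - 5*sqrt(2)*j^3 - 3*j^3 - 12*j^2 + 15*sqrt(2)*j^2 + 36*j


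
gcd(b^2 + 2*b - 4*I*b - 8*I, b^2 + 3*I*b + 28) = b - 4*I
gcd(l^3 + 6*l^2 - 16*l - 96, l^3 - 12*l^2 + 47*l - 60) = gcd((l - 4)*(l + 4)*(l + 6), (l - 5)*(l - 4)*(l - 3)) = l - 4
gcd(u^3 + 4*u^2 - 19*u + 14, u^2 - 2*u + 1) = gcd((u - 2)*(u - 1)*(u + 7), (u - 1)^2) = u - 1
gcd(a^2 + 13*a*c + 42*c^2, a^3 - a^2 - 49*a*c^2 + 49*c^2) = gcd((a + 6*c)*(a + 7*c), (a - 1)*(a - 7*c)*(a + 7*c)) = a + 7*c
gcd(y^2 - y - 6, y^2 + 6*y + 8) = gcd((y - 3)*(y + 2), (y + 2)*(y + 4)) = y + 2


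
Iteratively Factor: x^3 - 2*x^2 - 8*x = (x - 4)*(x^2 + 2*x) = x*(x - 4)*(x + 2)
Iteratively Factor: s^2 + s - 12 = (s - 3)*(s + 4)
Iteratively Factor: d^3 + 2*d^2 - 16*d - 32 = (d + 2)*(d^2 - 16) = (d - 4)*(d + 2)*(d + 4)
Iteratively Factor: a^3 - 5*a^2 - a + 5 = (a + 1)*(a^2 - 6*a + 5) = (a - 1)*(a + 1)*(a - 5)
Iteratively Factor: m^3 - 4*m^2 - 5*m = (m)*(m^2 - 4*m - 5) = m*(m + 1)*(m - 5)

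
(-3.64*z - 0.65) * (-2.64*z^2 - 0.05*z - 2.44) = 9.6096*z^3 + 1.898*z^2 + 8.9141*z + 1.586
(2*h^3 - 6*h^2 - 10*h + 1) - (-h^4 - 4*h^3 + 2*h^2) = h^4 + 6*h^3 - 8*h^2 - 10*h + 1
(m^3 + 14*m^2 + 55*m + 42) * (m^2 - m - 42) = m^5 + 13*m^4 - m^3 - 601*m^2 - 2352*m - 1764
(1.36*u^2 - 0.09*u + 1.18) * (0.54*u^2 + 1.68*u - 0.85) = 0.7344*u^4 + 2.2362*u^3 - 0.67*u^2 + 2.0589*u - 1.003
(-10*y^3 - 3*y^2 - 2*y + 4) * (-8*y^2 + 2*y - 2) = 80*y^5 + 4*y^4 + 30*y^3 - 30*y^2 + 12*y - 8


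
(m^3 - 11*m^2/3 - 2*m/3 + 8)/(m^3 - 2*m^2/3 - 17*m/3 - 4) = (m - 2)/(m + 1)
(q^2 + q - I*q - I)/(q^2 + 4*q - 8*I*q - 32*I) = (q^2 + q*(1 - I) - I)/(q^2 + q*(4 - 8*I) - 32*I)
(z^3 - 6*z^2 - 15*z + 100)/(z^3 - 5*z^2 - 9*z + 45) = (z^2 - z - 20)/(z^2 - 9)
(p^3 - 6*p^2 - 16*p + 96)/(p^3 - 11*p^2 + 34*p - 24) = (p + 4)/(p - 1)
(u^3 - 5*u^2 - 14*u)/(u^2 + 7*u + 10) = u*(u - 7)/(u + 5)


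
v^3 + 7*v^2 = v^2*(v + 7)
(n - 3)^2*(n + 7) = n^3 + n^2 - 33*n + 63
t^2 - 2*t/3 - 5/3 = (t - 5/3)*(t + 1)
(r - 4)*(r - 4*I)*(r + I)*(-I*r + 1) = -I*r^4 - 2*r^3 + 4*I*r^3 + 8*r^2 - 7*I*r^2 + 4*r + 28*I*r - 16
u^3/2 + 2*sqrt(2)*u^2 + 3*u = u*(u/2 + sqrt(2)/2)*(u + 3*sqrt(2))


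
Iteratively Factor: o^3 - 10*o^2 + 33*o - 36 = (o - 3)*(o^2 - 7*o + 12) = (o - 3)^2*(o - 4)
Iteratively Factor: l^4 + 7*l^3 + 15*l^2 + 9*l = (l + 3)*(l^3 + 4*l^2 + 3*l) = (l + 3)^2*(l^2 + l) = (l + 1)*(l + 3)^2*(l)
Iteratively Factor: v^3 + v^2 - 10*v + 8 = (v - 1)*(v^2 + 2*v - 8) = (v - 1)*(v + 4)*(v - 2)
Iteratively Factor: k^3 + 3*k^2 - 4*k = (k - 1)*(k^2 + 4*k) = (k - 1)*(k + 4)*(k)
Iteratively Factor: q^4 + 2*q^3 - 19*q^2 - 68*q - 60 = (q + 3)*(q^3 - q^2 - 16*q - 20) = (q - 5)*(q + 3)*(q^2 + 4*q + 4) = (q - 5)*(q + 2)*(q + 3)*(q + 2)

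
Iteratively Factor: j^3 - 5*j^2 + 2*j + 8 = (j + 1)*(j^2 - 6*j + 8) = (j - 4)*(j + 1)*(j - 2)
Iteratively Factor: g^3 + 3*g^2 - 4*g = (g + 4)*(g^2 - g) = g*(g + 4)*(g - 1)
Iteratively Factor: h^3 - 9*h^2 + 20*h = (h - 4)*(h^2 - 5*h) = h*(h - 4)*(h - 5)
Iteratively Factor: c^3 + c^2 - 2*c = (c)*(c^2 + c - 2) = c*(c - 1)*(c + 2)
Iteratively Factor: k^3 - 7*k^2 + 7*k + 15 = (k - 5)*(k^2 - 2*k - 3) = (k - 5)*(k + 1)*(k - 3)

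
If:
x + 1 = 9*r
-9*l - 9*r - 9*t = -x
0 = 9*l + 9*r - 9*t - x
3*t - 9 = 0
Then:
No Solution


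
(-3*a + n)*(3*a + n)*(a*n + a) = -9*a^3*n - 9*a^3 + a*n^3 + a*n^2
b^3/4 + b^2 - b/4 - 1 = (b/4 + 1)*(b - 1)*(b + 1)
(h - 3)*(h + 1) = h^2 - 2*h - 3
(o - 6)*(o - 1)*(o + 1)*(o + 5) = o^4 - o^3 - 31*o^2 + o + 30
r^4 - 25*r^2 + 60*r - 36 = (r - 3)*(r - 2)*(r - 1)*(r + 6)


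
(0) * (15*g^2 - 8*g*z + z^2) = 0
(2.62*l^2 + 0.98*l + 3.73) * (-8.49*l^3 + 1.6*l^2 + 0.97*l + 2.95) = -22.2438*l^5 - 4.1282*l^4 - 27.5583*l^3 + 14.6476*l^2 + 6.5091*l + 11.0035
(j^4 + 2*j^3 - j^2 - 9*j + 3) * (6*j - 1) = 6*j^5 + 11*j^4 - 8*j^3 - 53*j^2 + 27*j - 3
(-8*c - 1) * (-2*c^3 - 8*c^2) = 16*c^4 + 66*c^3 + 8*c^2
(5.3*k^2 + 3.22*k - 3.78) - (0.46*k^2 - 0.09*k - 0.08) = 4.84*k^2 + 3.31*k - 3.7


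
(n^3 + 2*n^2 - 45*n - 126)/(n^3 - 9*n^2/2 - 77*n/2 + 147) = 2*(n + 3)/(2*n - 7)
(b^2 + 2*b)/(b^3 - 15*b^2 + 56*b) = (b + 2)/(b^2 - 15*b + 56)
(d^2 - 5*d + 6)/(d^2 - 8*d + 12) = (d - 3)/(d - 6)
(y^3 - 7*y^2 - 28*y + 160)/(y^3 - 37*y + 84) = (y^2 - 3*y - 40)/(y^2 + 4*y - 21)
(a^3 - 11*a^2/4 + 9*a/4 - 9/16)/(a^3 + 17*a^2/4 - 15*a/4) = (a^2 - 2*a + 3/4)/(a*(a + 5))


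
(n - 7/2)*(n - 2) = n^2 - 11*n/2 + 7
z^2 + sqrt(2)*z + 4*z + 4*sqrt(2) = (z + 4)*(z + sqrt(2))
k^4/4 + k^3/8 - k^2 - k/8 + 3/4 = (k/4 + 1/2)*(k - 3/2)*(k - 1)*(k + 1)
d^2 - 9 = (d - 3)*(d + 3)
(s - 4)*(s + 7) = s^2 + 3*s - 28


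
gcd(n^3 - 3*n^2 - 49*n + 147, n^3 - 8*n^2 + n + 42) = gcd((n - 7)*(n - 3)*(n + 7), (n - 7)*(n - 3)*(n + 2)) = n^2 - 10*n + 21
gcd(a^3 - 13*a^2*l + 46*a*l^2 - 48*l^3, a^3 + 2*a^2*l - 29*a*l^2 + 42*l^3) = a^2 - 5*a*l + 6*l^2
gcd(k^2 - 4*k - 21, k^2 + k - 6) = k + 3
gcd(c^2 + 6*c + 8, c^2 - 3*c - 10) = c + 2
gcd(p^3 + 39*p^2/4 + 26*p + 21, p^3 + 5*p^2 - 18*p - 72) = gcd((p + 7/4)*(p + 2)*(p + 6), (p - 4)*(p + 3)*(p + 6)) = p + 6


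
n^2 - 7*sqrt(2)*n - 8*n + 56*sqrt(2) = (n - 8)*(n - 7*sqrt(2))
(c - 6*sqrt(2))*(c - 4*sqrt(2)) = c^2 - 10*sqrt(2)*c + 48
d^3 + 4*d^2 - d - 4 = (d - 1)*(d + 1)*(d + 4)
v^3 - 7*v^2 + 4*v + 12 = (v - 6)*(v - 2)*(v + 1)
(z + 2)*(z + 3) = z^2 + 5*z + 6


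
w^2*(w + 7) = w^3 + 7*w^2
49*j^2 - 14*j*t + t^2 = (-7*j + t)^2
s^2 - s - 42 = (s - 7)*(s + 6)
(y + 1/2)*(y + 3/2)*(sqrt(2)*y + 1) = sqrt(2)*y^3 + y^2 + 2*sqrt(2)*y^2 + 3*sqrt(2)*y/4 + 2*y + 3/4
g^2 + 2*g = g*(g + 2)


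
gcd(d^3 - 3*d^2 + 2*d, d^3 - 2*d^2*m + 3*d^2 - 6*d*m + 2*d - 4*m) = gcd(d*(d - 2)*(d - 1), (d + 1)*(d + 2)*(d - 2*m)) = 1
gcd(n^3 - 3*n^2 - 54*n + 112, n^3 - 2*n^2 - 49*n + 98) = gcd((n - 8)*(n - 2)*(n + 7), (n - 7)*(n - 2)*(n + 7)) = n^2 + 5*n - 14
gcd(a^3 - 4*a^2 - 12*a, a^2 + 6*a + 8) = a + 2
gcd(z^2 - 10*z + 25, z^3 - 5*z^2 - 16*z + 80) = z - 5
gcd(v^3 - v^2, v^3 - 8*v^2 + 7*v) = v^2 - v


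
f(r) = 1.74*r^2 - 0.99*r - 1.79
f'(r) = 3.48*r - 0.99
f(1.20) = -0.47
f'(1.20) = 3.19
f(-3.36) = 21.18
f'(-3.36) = -12.68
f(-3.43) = 22.08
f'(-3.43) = -12.93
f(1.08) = -0.83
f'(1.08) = 2.77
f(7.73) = 94.53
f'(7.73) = 25.91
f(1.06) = -0.88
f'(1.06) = 2.70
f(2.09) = 3.74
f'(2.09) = 6.28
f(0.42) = -1.90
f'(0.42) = 0.47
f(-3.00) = 16.84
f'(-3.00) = -11.43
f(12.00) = 236.89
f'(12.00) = 40.77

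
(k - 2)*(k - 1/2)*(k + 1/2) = k^3 - 2*k^2 - k/4 + 1/2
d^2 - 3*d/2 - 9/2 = (d - 3)*(d + 3/2)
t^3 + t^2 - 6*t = t*(t - 2)*(t + 3)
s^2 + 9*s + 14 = (s + 2)*(s + 7)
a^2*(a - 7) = a^3 - 7*a^2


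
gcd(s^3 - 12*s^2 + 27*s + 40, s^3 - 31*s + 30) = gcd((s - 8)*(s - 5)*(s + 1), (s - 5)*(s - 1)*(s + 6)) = s - 5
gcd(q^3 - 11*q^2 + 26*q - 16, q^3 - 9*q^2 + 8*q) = q^2 - 9*q + 8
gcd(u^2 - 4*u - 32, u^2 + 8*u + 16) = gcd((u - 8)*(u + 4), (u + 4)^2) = u + 4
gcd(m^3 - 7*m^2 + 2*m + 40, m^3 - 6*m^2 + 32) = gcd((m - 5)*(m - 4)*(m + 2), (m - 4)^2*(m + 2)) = m^2 - 2*m - 8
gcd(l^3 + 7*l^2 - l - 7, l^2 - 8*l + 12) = 1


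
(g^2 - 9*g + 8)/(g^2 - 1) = (g - 8)/(g + 1)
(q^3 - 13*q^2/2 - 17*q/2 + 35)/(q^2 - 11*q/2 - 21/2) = (2*q^2 + q - 10)/(2*q + 3)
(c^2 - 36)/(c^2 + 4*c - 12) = (c - 6)/(c - 2)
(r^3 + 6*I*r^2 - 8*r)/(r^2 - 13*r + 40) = r*(r^2 + 6*I*r - 8)/(r^2 - 13*r + 40)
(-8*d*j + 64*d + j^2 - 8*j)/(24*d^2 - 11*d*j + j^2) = (8 - j)/(3*d - j)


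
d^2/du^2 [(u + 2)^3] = 6*u + 12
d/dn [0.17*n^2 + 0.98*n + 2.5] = 0.34*n + 0.98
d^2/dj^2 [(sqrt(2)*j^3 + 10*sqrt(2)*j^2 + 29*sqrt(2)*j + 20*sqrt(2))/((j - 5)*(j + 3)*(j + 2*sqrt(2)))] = 8*(-j^6 + 3*sqrt(2)*j^6 + 6*j^5 + 33*sqrt(2)*j^5 + 99*sqrt(2)*j^4 + 237*j^4 + 175*sqrt(2)*j^3 + 1292*j^3 + 1035*sqrt(2)*j^2 + 2025*j^2 - 2370*j + 4170*sqrt(2)*j - 5925 + 4645*sqrt(2))/(j^9 - 6*j^8 + 6*sqrt(2)*j^8 - 36*sqrt(2)*j^7 - 9*j^7 - 182*sqrt(2)*j^6 + 28*j^6 - 297*j^5 + 936*sqrt(2)*j^5 + 2778*j^4 + 2442*sqrt(2)*j^4 - 5348*sqrt(2)*j^3 + 8505*j^3 - 32400*j^2 - 12330*sqrt(2)*j^2 - 81000*j - 21600*sqrt(2)*j - 54000*sqrt(2))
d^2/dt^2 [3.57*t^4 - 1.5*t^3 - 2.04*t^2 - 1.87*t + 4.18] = 42.84*t^2 - 9.0*t - 4.08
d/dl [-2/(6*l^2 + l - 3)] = 2*(12*l + 1)/(6*l^2 + l - 3)^2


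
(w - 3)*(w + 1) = w^2 - 2*w - 3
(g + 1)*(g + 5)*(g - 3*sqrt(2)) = g^3 - 3*sqrt(2)*g^2 + 6*g^2 - 18*sqrt(2)*g + 5*g - 15*sqrt(2)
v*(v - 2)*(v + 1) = v^3 - v^2 - 2*v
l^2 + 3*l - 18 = (l - 3)*(l + 6)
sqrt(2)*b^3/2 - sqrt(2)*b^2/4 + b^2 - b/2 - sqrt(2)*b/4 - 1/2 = (b - 1)*(b + 1/2)*(sqrt(2)*b/2 + 1)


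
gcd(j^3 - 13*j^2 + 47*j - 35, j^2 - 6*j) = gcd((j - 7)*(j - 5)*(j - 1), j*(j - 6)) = 1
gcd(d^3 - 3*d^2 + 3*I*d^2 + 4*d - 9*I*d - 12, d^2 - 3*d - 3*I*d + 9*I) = d - 3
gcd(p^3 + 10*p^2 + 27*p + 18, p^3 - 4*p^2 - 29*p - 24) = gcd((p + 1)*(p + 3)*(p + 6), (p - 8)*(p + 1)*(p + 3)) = p^2 + 4*p + 3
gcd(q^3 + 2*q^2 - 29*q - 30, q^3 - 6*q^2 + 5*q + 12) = q + 1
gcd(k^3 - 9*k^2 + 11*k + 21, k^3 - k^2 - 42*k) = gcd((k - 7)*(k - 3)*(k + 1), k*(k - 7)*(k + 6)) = k - 7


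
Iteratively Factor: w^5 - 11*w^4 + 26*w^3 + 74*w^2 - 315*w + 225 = (w - 3)*(w^4 - 8*w^3 + 2*w^2 + 80*w - 75) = (w - 3)*(w + 3)*(w^3 - 11*w^2 + 35*w - 25) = (w - 5)*(w - 3)*(w + 3)*(w^2 - 6*w + 5) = (w - 5)*(w - 3)*(w - 1)*(w + 3)*(w - 5)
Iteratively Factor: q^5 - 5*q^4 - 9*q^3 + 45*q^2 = (q)*(q^4 - 5*q^3 - 9*q^2 + 45*q) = q*(q - 5)*(q^3 - 9*q) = q*(q - 5)*(q - 3)*(q^2 + 3*q) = q^2*(q - 5)*(q - 3)*(q + 3)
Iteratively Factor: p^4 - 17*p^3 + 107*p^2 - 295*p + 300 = (p - 3)*(p^3 - 14*p^2 + 65*p - 100) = (p - 5)*(p - 3)*(p^2 - 9*p + 20) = (p - 5)*(p - 4)*(p - 3)*(p - 5)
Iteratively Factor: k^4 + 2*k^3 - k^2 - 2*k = (k - 1)*(k^3 + 3*k^2 + 2*k) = (k - 1)*(k + 2)*(k^2 + k) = (k - 1)*(k + 1)*(k + 2)*(k)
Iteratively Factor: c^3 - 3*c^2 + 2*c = (c - 1)*(c^2 - 2*c) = (c - 2)*(c - 1)*(c)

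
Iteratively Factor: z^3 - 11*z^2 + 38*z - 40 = (z - 4)*(z^2 - 7*z + 10) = (z - 4)*(z - 2)*(z - 5)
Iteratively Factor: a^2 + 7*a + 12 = (a + 3)*(a + 4)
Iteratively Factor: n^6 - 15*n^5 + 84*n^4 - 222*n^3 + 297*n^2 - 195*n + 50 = (n - 5)*(n^5 - 10*n^4 + 34*n^3 - 52*n^2 + 37*n - 10) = (n - 5)*(n - 1)*(n^4 - 9*n^3 + 25*n^2 - 27*n + 10) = (n - 5)*(n - 1)^2*(n^3 - 8*n^2 + 17*n - 10) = (n - 5)*(n - 1)^3*(n^2 - 7*n + 10) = (n - 5)^2*(n - 1)^3*(n - 2)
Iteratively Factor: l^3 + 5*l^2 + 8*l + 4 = (l + 1)*(l^2 + 4*l + 4) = (l + 1)*(l + 2)*(l + 2)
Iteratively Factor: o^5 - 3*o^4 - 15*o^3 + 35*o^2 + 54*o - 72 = (o - 3)*(o^4 - 15*o^2 - 10*o + 24) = (o - 4)*(o - 3)*(o^3 + 4*o^2 + o - 6) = (o - 4)*(o - 3)*(o - 1)*(o^2 + 5*o + 6) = (o - 4)*(o - 3)*(o - 1)*(o + 2)*(o + 3)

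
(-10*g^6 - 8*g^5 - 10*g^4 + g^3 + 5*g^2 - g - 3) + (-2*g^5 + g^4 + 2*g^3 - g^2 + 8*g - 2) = -10*g^6 - 10*g^5 - 9*g^4 + 3*g^3 + 4*g^2 + 7*g - 5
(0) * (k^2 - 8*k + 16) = 0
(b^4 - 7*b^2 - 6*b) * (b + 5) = b^5 + 5*b^4 - 7*b^3 - 41*b^2 - 30*b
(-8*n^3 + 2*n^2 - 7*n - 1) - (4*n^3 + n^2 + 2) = -12*n^3 + n^2 - 7*n - 3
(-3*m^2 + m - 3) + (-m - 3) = -3*m^2 - 6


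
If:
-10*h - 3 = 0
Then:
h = -3/10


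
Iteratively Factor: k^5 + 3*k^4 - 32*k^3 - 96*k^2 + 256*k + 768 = (k - 4)*(k^4 + 7*k^3 - 4*k^2 - 112*k - 192) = (k - 4)*(k + 3)*(k^3 + 4*k^2 - 16*k - 64) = (k - 4)^2*(k + 3)*(k^2 + 8*k + 16) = (k - 4)^2*(k + 3)*(k + 4)*(k + 4)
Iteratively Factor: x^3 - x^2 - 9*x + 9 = (x - 1)*(x^2 - 9) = (x - 1)*(x + 3)*(x - 3)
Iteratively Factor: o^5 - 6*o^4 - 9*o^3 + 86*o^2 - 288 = (o - 3)*(o^4 - 3*o^3 - 18*o^2 + 32*o + 96) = (o - 4)*(o - 3)*(o^3 + o^2 - 14*o - 24) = (o - 4)*(o - 3)*(o + 2)*(o^2 - o - 12) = (o - 4)^2*(o - 3)*(o + 2)*(o + 3)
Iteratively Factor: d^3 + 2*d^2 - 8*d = (d + 4)*(d^2 - 2*d) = (d - 2)*(d + 4)*(d)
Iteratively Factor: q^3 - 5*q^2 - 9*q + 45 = (q - 5)*(q^2 - 9) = (q - 5)*(q + 3)*(q - 3)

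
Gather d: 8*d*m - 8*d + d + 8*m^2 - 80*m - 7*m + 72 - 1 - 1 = d*(8*m - 7) + 8*m^2 - 87*m + 70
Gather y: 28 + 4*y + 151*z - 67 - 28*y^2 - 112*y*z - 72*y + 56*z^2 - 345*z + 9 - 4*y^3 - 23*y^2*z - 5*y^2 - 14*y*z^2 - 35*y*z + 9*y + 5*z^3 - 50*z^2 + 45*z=-4*y^3 + y^2*(-23*z - 33) + y*(-14*z^2 - 147*z - 59) + 5*z^3 + 6*z^2 - 149*z - 30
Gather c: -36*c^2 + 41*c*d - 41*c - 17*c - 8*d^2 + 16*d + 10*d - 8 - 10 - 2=-36*c^2 + c*(41*d - 58) - 8*d^2 + 26*d - 20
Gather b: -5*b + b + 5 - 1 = 4 - 4*b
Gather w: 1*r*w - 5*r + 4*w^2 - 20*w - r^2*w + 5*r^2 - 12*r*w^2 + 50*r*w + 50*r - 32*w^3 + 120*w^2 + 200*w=5*r^2 + 45*r - 32*w^3 + w^2*(124 - 12*r) + w*(-r^2 + 51*r + 180)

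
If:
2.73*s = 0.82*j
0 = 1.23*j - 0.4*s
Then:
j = 0.00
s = 0.00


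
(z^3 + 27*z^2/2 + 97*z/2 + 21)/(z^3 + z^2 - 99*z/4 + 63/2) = 2*(2*z^2 + 15*z + 7)/(4*z^2 - 20*z + 21)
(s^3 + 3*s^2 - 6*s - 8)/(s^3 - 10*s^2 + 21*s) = (s^3 + 3*s^2 - 6*s - 8)/(s*(s^2 - 10*s + 21))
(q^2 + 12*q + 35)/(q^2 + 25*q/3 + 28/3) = 3*(q + 5)/(3*q + 4)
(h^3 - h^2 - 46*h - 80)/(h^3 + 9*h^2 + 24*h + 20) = (h - 8)/(h + 2)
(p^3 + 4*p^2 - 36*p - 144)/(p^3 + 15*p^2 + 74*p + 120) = (p - 6)/(p + 5)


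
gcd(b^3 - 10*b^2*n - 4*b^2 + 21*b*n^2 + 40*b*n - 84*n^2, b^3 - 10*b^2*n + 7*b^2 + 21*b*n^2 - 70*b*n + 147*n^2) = b^2 - 10*b*n + 21*n^2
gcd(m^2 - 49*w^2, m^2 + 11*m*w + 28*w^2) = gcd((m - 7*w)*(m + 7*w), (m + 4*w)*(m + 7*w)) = m + 7*w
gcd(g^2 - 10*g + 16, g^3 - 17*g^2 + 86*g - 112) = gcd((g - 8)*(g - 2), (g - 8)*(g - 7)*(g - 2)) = g^2 - 10*g + 16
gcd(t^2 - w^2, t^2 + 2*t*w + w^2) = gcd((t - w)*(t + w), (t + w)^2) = t + w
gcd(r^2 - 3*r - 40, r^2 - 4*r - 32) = r - 8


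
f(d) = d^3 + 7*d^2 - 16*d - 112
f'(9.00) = 353.00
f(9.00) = 1040.00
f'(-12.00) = 248.00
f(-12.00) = -640.00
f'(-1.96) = -31.92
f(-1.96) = -61.28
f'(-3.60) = -27.52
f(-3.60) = -10.34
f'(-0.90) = -26.17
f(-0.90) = -92.66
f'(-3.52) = -28.11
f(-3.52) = -12.56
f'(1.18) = 4.70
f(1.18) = -119.49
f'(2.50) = 37.75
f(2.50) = -92.62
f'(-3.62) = -27.37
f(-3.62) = -9.79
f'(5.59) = 156.00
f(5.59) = 191.97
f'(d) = 3*d^2 + 14*d - 16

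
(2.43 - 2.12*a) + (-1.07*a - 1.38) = 1.05 - 3.19*a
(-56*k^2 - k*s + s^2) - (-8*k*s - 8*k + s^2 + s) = -56*k^2 + 7*k*s + 8*k - s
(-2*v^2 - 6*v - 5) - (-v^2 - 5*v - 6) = -v^2 - v + 1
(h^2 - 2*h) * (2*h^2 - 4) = 2*h^4 - 4*h^3 - 4*h^2 + 8*h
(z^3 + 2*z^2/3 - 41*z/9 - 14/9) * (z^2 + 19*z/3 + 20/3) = z^5 + 7*z^4 + 19*z^3/3 - 701*z^2/27 - 362*z/9 - 280/27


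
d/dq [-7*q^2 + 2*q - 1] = 2 - 14*q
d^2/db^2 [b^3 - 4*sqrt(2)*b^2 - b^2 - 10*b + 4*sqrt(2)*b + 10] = 6*b - 8*sqrt(2) - 2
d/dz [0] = 0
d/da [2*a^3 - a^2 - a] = 6*a^2 - 2*a - 1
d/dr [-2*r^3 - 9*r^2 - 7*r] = -6*r^2 - 18*r - 7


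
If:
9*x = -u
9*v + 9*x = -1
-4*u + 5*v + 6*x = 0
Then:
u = -5/37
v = -14/111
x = 5/333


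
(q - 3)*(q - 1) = q^2 - 4*q + 3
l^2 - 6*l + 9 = (l - 3)^2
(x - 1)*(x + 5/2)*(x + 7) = x^3 + 17*x^2/2 + 8*x - 35/2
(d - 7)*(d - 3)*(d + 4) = d^3 - 6*d^2 - 19*d + 84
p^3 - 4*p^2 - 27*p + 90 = (p - 6)*(p - 3)*(p + 5)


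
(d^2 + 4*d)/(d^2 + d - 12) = d/(d - 3)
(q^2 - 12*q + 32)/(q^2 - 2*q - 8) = (q - 8)/(q + 2)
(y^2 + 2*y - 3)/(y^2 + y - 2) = (y + 3)/(y + 2)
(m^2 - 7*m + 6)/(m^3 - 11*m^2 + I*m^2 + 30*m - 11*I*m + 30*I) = (m - 1)/(m^2 + m*(-5 + I) - 5*I)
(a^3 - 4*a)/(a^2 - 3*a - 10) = a*(a - 2)/(a - 5)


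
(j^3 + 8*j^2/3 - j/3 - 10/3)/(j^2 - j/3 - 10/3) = (j^2 + j - 2)/(j - 2)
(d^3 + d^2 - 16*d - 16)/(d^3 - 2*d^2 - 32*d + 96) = (d^2 + 5*d + 4)/(d^2 + 2*d - 24)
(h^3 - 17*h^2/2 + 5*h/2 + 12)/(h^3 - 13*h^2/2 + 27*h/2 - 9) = (h^2 - 7*h - 8)/(h^2 - 5*h + 6)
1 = 1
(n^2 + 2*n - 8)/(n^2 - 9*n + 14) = (n + 4)/(n - 7)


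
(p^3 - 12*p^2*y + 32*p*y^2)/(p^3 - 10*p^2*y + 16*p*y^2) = (-p + 4*y)/(-p + 2*y)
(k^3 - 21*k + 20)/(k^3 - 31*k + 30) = (k^2 + k - 20)/(k^2 + k - 30)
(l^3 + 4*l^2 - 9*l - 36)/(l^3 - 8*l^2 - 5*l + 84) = (l^2 + l - 12)/(l^2 - 11*l + 28)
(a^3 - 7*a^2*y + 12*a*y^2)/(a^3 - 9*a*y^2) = (a - 4*y)/(a + 3*y)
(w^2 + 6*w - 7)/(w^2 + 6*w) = (w^2 + 6*w - 7)/(w*(w + 6))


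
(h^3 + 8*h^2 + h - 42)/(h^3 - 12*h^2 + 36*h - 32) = (h^2 + 10*h + 21)/(h^2 - 10*h + 16)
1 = 1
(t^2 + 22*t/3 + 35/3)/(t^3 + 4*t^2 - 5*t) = (t + 7/3)/(t*(t - 1))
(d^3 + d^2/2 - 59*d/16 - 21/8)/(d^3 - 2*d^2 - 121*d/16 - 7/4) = (4*d^2 - 5*d - 6)/(4*d^2 - 15*d - 4)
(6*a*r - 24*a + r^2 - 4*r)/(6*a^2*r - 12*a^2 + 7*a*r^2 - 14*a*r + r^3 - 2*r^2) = (r - 4)/(a*r - 2*a + r^2 - 2*r)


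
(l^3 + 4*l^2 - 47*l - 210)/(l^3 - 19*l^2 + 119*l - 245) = (l^2 + 11*l + 30)/(l^2 - 12*l + 35)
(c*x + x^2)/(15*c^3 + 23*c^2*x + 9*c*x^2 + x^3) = x/(15*c^2 + 8*c*x + x^2)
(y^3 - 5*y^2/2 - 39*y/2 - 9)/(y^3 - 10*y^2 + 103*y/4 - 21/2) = 2*(2*y^2 + 7*y + 3)/(4*y^2 - 16*y + 7)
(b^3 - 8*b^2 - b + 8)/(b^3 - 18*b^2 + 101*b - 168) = (b^2 - 1)/(b^2 - 10*b + 21)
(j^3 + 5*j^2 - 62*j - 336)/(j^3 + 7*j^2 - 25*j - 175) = (j^2 - 2*j - 48)/(j^2 - 25)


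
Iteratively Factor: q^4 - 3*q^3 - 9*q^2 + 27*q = (q + 3)*(q^3 - 6*q^2 + 9*q) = (q - 3)*(q + 3)*(q^2 - 3*q) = q*(q - 3)*(q + 3)*(q - 3)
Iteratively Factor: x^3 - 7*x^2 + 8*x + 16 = (x + 1)*(x^2 - 8*x + 16) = (x - 4)*(x + 1)*(x - 4)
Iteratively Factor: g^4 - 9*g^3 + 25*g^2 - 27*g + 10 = (g - 1)*(g^3 - 8*g^2 + 17*g - 10) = (g - 1)^2*(g^2 - 7*g + 10) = (g - 5)*(g - 1)^2*(g - 2)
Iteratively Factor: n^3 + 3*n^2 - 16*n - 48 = (n + 3)*(n^2 - 16) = (n - 4)*(n + 3)*(n + 4)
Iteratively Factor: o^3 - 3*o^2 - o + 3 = (o - 1)*(o^2 - 2*o - 3) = (o - 1)*(o + 1)*(o - 3)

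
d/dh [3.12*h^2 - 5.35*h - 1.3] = 6.24*h - 5.35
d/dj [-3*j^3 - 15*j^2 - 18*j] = -9*j^2 - 30*j - 18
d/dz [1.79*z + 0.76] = 1.79000000000000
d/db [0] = 0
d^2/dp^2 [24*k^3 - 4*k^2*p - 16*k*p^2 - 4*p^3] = -32*k - 24*p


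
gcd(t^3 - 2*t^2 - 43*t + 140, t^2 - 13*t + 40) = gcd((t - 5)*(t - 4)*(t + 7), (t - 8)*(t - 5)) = t - 5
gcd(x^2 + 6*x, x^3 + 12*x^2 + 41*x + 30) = x + 6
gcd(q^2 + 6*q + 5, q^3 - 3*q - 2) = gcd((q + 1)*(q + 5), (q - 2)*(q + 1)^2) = q + 1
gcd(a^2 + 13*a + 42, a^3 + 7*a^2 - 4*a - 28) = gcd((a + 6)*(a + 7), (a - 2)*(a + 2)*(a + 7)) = a + 7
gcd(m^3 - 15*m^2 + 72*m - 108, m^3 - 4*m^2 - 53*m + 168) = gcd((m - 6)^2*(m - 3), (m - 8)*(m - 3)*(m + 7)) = m - 3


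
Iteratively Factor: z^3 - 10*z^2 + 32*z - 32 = (z - 2)*(z^2 - 8*z + 16) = (z - 4)*(z - 2)*(z - 4)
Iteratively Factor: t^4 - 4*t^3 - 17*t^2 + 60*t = (t)*(t^3 - 4*t^2 - 17*t + 60) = t*(t - 3)*(t^2 - t - 20) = t*(t - 3)*(t + 4)*(t - 5)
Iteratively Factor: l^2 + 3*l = (l)*(l + 3)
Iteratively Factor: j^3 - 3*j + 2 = (j + 2)*(j^2 - 2*j + 1) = (j - 1)*(j + 2)*(j - 1)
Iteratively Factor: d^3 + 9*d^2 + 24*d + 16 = (d + 4)*(d^2 + 5*d + 4) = (d + 1)*(d + 4)*(d + 4)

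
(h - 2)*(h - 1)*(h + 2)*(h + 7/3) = h^4 + 4*h^3/3 - 19*h^2/3 - 16*h/3 + 28/3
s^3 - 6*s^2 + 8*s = s*(s - 4)*(s - 2)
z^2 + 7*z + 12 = (z + 3)*(z + 4)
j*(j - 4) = j^2 - 4*j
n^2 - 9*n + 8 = (n - 8)*(n - 1)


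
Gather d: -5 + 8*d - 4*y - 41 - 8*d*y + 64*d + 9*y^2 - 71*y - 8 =d*(72 - 8*y) + 9*y^2 - 75*y - 54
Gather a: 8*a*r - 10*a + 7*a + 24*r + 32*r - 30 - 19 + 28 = a*(8*r - 3) + 56*r - 21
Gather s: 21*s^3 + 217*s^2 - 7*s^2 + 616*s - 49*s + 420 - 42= 21*s^3 + 210*s^2 + 567*s + 378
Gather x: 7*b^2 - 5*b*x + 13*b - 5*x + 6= 7*b^2 + 13*b + x*(-5*b - 5) + 6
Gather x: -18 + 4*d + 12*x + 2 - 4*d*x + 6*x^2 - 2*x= 4*d + 6*x^2 + x*(10 - 4*d) - 16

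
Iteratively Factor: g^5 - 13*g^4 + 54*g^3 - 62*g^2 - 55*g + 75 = (g - 1)*(g^4 - 12*g^3 + 42*g^2 - 20*g - 75) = (g - 1)*(g + 1)*(g^3 - 13*g^2 + 55*g - 75) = (g - 3)*(g - 1)*(g + 1)*(g^2 - 10*g + 25) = (g - 5)*(g - 3)*(g - 1)*(g + 1)*(g - 5)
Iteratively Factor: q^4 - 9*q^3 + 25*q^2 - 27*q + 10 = (q - 5)*(q^3 - 4*q^2 + 5*q - 2) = (q - 5)*(q - 1)*(q^2 - 3*q + 2) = (q - 5)*(q - 2)*(q - 1)*(q - 1)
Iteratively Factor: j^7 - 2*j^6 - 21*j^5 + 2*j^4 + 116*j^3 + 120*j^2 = (j + 2)*(j^6 - 4*j^5 - 13*j^4 + 28*j^3 + 60*j^2) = (j + 2)^2*(j^5 - 6*j^4 - j^3 + 30*j^2) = (j + 2)^3*(j^4 - 8*j^3 + 15*j^2) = j*(j + 2)^3*(j^3 - 8*j^2 + 15*j) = j*(j - 3)*(j + 2)^3*(j^2 - 5*j) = j^2*(j - 3)*(j + 2)^3*(j - 5)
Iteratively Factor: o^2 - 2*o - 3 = (o + 1)*(o - 3)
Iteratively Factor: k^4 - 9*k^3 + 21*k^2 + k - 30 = (k + 1)*(k^3 - 10*k^2 + 31*k - 30) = (k - 3)*(k + 1)*(k^2 - 7*k + 10) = (k - 3)*(k - 2)*(k + 1)*(k - 5)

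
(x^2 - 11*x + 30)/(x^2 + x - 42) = (x - 5)/(x + 7)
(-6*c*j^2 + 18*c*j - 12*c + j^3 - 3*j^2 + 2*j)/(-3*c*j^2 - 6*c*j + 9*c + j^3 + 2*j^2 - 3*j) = (6*c*j - 12*c - j^2 + 2*j)/(3*c*j + 9*c - j^2 - 3*j)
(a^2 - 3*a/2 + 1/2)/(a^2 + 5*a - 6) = (a - 1/2)/(a + 6)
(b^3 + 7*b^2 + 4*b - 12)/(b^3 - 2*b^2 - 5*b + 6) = (b + 6)/(b - 3)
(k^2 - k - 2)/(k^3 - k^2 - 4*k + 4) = (k + 1)/(k^2 + k - 2)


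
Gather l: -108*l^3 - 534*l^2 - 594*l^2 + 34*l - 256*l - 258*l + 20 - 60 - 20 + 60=-108*l^3 - 1128*l^2 - 480*l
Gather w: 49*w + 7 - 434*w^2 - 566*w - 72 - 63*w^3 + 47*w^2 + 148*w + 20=-63*w^3 - 387*w^2 - 369*w - 45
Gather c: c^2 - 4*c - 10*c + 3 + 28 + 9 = c^2 - 14*c + 40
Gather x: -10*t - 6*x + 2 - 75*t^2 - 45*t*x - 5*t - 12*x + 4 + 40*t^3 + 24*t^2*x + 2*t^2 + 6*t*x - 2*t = 40*t^3 - 73*t^2 - 17*t + x*(24*t^2 - 39*t - 18) + 6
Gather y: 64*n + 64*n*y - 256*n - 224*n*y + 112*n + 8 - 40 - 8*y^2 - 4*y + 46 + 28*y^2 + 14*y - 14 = -80*n + 20*y^2 + y*(10 - 160*n)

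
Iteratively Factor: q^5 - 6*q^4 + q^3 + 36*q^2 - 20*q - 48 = (q - 4)*(q^4 - 2*q^3 - 7*q^2 + 8*q + 12) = (q - 4)*(q + 1)*(q^3 - 3*q^2 - 4*q + 12) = (q - 4)*(q - 2)*(q + 1)*(q^2 - q - 6) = (q - 4)*(q - 3)*(q - 2)*(q + 1)*(q + 2)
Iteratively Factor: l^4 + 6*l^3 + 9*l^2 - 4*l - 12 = (l - 1)*(l^3 + 7*l^2 + 16*l + 12) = (l - 1)*(l + 3)*(l^2 + 4*l + 4) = (l - 1)*(l + 2)*(l + 3)*(l + 2)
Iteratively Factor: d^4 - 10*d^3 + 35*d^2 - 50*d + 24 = (d - 4)*(d^3 - 6*d^2 + 11*d - 6) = (d - 4)*(d - 1)*(d^2 - 5*d + 6) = (d - 4)*(d - 2)*(d - 1)*(d - 3)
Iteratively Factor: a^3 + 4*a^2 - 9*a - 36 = (a + 3)*(a^2 + a - 12) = (a - 3)*(a + 3)*(a + 4)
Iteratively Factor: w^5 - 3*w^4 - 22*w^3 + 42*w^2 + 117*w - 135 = (w - 1)*(w^4 - 2*w^3 - 24*w^2 + 18*w + 135) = (w - 3)*(w - 1)*(w^3 + w^2 - 21*w - 45) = (w - 3)*(w - 1)*(w + 3)*(w^2 - 2*w - 15) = (w - 3)*(w - 1)*(w + 3)^2*(w - 5)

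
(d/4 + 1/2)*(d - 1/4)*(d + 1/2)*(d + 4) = d^4/4 + 25*d^3/16 + 75*d^2/32 + 5*d/16 - 1/4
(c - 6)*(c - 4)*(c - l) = c^3 - c^2*l - 10*c^2 + 10*c*l + 24*c - 24*l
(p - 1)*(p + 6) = p^2 + 5*p - 6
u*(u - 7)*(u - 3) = u^3 - 10*u^2 + 21*u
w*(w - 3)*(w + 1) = w^3 - 2*w^2 - 3*w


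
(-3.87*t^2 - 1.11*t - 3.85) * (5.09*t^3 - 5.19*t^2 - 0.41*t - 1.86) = -19.6983*t^5 + 14.4354*t^4 - 12.2489*t^3 + 27.6348*t^2 + 3.6431*t + 7.161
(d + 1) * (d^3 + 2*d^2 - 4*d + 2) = d^4 + 3*d^3 - 2*d^2 - 2*d + 2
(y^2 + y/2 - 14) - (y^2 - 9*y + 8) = 19*y/2 - 22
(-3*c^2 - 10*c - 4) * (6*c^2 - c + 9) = -18*c^4 - 57*c^3 - 41*c^2 - 86*c - 36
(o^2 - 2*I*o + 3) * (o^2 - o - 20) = o^4 - o^3 - 2*I*o^3 - 17*o^2 + 2*I*o^2 - 3*o + 40*I*o - 60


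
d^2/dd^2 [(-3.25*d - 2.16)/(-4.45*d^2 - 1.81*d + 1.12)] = ((3.25*d + 2.16)*(8.9*d + 1.81)*(17.8*d + 3.62) - (86.775*d + 30.989)*(4.45*d^2 + 1.81*d - 1.12))/(4.45*d^2 + 1.81*d - 1.12)^3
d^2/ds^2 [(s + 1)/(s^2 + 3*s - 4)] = 2*((s + 1)*(2*s + 3)^2 - (3*s + 4)*(s^2 + 3*s - 4))/(s^2 + 3*s - 4)^3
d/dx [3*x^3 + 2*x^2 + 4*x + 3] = 9*x^2 + 4*x + 4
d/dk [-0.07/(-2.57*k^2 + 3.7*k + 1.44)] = (0.259 - 0.3598*k)/(-2.57*k^2 + 3.7*k + 1.44)^2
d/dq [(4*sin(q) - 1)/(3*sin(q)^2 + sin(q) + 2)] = (-12*sin(q)^2 + 6*sin(q) + 9)*cos(q)/(3*sin(q)^2 + sin(q) + 2)^2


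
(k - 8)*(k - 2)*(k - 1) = k^3 - 11*k^2 + 26*k - 16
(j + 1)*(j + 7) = j^2 + 8*j + 7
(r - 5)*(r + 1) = r^2 - 4*r - 5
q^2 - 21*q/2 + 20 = (q - 8)*(q - 5/2)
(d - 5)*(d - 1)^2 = d^3 - 7*d^2 + 11*d - 5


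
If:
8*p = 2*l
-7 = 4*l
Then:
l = -7/4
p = -7/16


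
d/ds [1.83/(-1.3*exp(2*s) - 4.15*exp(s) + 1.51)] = (4.758*exp(s) + 7.5945)*exp(s)/(1.3*exp(2*s) + 4.15*exp(s) - 1.51)^2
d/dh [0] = 0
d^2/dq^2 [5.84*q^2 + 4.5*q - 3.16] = 11.6800000000000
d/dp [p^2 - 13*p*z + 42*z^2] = 2*p - 13*z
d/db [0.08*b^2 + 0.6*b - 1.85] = 0.16*b + 0.6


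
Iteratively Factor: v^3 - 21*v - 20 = (v + 1)*(v^2 - v - 20) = (v + 1)*(v + 4)*(v - 5)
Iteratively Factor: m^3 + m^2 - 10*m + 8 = (m - 1)*(m^2 + 2*m - 8) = (m - 2)*(m - 1)*(m + 4)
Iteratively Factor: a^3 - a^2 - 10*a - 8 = (a + 2)*(a^2 - 3*a - 4) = (a - 4)*(a + 2)*(a + 1)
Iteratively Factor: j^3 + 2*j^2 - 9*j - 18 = (j + 3)*(j^2 - j - 6) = (j - 3)*(j + 3)*(j + 2)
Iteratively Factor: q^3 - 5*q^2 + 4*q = (q - 4)*(q^2 - q) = q*(q - 4)*(q - 1)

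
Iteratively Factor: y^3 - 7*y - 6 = (y - 3)*(y^2 + 3*y + 2) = (y - 3)*(y + 2)*(y + 1)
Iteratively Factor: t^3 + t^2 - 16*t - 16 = (t - 4)*(t^2 + 5*t + 4) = (t - 4)*(t + 4)*(t + 1)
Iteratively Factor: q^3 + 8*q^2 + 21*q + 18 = (q + 2)*(q^2 + 6*q + 9) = (q + 2)*(q + 3)*(q + 3)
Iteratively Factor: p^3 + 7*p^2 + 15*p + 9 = (p + 3)*(p^2 + 4*p + 3) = (p + 3)^2*(p + 1)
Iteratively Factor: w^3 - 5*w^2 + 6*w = (w - 3)*(w^2 - 2*w) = (w - 3)*(w - 2)*(w)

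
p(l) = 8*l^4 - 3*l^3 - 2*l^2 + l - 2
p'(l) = 32*l^3 - 9*l^2 - 4*l + 1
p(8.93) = 48585.07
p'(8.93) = 22035.48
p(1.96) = 87.75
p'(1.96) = 199.53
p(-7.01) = 20244.12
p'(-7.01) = -11436.33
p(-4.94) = 5070.20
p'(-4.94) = -4056.59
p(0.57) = -1.79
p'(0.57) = 1.72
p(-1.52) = 45.10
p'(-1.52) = -126.09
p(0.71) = -1.34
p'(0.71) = 5.08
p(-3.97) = 2137.47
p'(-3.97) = -2127.23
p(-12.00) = 170770.00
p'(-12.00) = -56543.00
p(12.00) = 160426.00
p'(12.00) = 53953.00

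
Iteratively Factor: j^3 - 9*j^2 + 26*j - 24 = (j - 2)*(j^2 - 7*j + 12) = (j - 3)*(j - 2)*(j - 4)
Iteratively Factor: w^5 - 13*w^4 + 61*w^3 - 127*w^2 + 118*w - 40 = (w - 1)*(w^4 - 12*w^3 + 49*w^2 - 78*w + 40) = (w - 1)^2*(w^3 - 11*w^2 + 38*w - 40) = (w - 4)*(w - 1)^2*(w^2 - 7*w + 10) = (w - 5)*(w - 4)*(w - 1)^2*(w - 2)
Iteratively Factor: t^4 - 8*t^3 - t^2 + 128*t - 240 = (t - 5)*(t^3 - 3*t^2 - 16*t + 48) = (t - 5)*(t - 4)*(t^2 + t - 12) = (t - 5)*(t - 4)*(t - 3)*(t + 4)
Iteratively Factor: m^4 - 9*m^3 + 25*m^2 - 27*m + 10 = (m - 5)*(m^3 - 4*m^2 + 5*m - 2) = (m - 5)*(m - 1)*(m^2 - 3*m + 2) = (m - 5)*(m - 2)*(m - 1)*(m - 1)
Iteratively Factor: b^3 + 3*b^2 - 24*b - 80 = (b - 5)*(b^2 + 8*b + 16) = (b - 5)*(b + 4)*(b + 4)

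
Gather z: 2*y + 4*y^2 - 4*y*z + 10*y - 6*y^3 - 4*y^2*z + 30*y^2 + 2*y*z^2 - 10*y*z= -6*y^3 + 34*y^2 + 2*y*z^2 + 12*y + z*(-4*y^2 - 14*y)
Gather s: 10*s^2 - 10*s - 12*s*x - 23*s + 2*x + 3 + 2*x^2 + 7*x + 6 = 10*s^2 + s*(-12*x - 33) + 2*x^2 + 9*x + 9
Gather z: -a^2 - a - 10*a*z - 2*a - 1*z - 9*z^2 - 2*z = -a^2 - 3*a - 9*z^2 + z*(-10*a - 3)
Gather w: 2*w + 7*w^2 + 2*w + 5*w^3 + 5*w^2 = 5*w^3 + 12*w^2 + 4*w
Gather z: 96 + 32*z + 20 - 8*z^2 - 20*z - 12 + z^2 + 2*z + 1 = -7*z^2 + 14*z + 105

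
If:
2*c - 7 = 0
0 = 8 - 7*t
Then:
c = 7/2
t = 8/7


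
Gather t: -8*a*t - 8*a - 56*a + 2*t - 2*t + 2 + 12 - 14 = -8*a*t - 64*a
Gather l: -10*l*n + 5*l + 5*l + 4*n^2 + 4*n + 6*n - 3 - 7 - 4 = l*(10 - 10*n) + 4*n^2 + 10*n - 14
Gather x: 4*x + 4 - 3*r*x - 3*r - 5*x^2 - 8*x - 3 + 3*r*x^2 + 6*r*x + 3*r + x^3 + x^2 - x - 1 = x^3 + x^2*(3*r - 4) + x*(3*r - 5)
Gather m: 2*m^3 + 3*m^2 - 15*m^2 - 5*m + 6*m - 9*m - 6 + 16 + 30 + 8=2*m^3 - 12*m^2 - 8*m + 48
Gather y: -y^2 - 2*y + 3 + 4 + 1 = -y^2 - 2*y + 8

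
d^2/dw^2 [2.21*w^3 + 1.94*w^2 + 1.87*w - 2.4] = 13.26*w + 3.88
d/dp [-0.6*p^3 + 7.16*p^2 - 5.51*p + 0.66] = -1.8*p^2 + 14.32*p - 5.51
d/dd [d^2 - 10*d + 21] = 2*d - 10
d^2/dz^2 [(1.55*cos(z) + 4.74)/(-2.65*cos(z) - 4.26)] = (-25.38108*cos(z) + 7.89435*cos(2*z) + 1.33226762955019e-15*cos(3*z) - 23.68305)/(18.609625*cos(z)^3 + 89.74755*cos(z)^2 + 144.27342*cos(z) + 77.308776)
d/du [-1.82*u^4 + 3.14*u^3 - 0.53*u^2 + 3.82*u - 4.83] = -7.28*u^3 + 9.42*u^2 - 1.06*u + 3.82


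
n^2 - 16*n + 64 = (n - 8)^2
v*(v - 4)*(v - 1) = v^3 - 5*v^2 + 4*v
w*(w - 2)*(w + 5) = w^3 + 3*w^2 - 10*w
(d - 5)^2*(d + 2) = d^3 - 8*d^2 + 5*d + 50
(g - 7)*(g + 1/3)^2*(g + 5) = g^4 - 4*g^3/3 - 326*g^2/9 - 212*g/9 - 35/9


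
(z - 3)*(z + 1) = z^2 - 2*z - 3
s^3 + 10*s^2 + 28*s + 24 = (s + 2)^2*(s + 6)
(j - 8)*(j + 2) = j^2 - 6*j - 16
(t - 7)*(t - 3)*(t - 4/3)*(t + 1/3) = t^4 - 11*t^3 + 275*t^2/9 - 149*t/9 - 28/3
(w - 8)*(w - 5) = w^2 - 13*w + 40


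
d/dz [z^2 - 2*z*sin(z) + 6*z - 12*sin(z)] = -2*z*cos(z) + 2*z - 2*sin(z) - 12*cos(z) + 6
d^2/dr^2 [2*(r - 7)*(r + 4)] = 4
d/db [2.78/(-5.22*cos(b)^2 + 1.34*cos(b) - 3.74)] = (3.7252 - 29.0232*cos(b))*sin(b)/(5.22*cos(b)^2 - 1.34*cos(b) + 3.74)^2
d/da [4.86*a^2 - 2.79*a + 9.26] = 9.72*a - 2.79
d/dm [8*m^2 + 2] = 16*m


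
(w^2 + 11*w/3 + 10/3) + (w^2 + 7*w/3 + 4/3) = 2*w^2 + 6*w + 14/3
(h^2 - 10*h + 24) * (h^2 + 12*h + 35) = h^4 + 2*h^3 - 61*h^2 - 62*h + 840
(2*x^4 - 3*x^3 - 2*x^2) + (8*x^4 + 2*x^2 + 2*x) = 10*x^4 - 3*x^3 + 2*x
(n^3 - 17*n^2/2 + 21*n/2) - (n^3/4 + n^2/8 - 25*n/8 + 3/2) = 3*n^3/4 - 69*n^2/8 + 109*n/8 - 3/2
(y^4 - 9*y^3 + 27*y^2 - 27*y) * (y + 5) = y^5 - 4*y^4 - 18*y^3 + 108*y^2 - 135*y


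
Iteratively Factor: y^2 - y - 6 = (y - 3)*(y + 2)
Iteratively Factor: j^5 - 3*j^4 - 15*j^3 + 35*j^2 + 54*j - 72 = (j - 3)*(j^4 - 15*j^2 - 10*j + 24) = (j - 3)*(j - 1)*(j^3 + j^2 - 14*j - 24) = (j - 3)*(j - 1)*(j + 3)*(j^2 - 2*j - 8) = (j - 3)*(j - 1)*(j + 2)*(j + 3)*(j - 4)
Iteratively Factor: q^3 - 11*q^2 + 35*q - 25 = (q - 1)*(q^2 - 10*q + 25) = (q - 5)*(q - 1)*(q - 5)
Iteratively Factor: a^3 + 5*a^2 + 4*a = (a)*(a^2 + 5*a + 4) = a*(a + 1)*(a + 4)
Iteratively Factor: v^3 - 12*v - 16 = (v - 4)*(v^2 + 4*v + 4) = (v - 4)*(v + 2)*(v + 2)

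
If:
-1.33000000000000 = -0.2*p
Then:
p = 6.65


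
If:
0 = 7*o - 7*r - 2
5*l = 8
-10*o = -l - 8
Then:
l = 8/5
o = 24/25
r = 118/175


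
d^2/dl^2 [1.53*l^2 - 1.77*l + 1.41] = 3.06000000000000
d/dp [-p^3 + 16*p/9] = 16/9 - 3*p^2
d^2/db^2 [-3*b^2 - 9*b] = -6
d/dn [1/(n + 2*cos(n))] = (2*sin(n) - 1)/(n + 2*cos(n))^2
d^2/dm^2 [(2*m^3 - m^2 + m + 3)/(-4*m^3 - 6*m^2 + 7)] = 2*(64*m^6 - 48*m^5 - 696*m^4 - 500*m^3 - 366*m^2 - 672*m - 77)/(64*m^9 + 288*m^8 + 432*m^7 - 120*m^6 - 1008*m^5 - 756*m^4 + 588*m^3 + 882*m^2 - 343)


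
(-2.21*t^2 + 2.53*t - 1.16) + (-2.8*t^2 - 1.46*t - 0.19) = -5.01*t^2 + 1.07*t - 1.35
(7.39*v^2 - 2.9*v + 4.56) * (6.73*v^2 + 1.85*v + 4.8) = 49.7347*v^4 - 5.8455*v^3 + 60.7958*v^2 - 5.484*v + 21.888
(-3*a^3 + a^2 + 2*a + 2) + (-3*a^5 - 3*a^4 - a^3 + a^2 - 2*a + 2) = -3*a^5 - 3*a^4 - 4*a^3 + 2*a^2 + 4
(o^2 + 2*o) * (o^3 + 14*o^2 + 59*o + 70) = o^5 + 16*o^4 + 87*o^3 + 188*o^2 + 140*o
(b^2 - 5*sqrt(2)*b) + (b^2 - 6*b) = 2*b^2 - 5*sqrt(2)*b - 6*b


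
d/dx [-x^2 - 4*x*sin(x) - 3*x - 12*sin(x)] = -4*x*cos(x) - 2*x - 4*sin(x) - 12*cos(x) - 3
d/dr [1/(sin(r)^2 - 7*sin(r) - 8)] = (7 - 2*sin(r))*cos(r)/((sin(r) - 8)^2*(sin(r) + 1)^2)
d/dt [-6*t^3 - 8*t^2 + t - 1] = -18*t^2 - 16*t + 1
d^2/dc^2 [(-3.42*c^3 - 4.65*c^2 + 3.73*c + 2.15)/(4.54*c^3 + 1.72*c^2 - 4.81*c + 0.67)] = (-138.275688*c^6 + 13.1841600000002*c^5 + 222.112236*c^4 + 424.3113*c^3 - 281.408304*c^2 - 180.96564*c + 114.396482)/(93.576664*c^9 + 106.355856*c^8 - 257.13198*c^7 - 178.844204*c^6 + 303.815346*c^5 + 37.542312*c^4 - 138.428887*c^3 + 48.819885*c^2 - 6.477627*c + 0.300763)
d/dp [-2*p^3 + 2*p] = 2 - 6*p^2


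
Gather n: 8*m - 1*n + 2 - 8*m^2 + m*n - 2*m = -8*m^2 + 6*m + n*(m - 1) + 2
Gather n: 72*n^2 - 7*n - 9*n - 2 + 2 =72*n^2 - 16*n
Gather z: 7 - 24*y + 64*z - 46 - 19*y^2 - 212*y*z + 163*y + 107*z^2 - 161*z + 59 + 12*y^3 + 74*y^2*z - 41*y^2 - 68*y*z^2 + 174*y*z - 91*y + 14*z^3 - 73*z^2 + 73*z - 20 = 12*y^3 - 60*y^2 + 48*y + 14*z^3 + z^2*(34 - 68*y) + z*(74*y^2 - 38*y - 24)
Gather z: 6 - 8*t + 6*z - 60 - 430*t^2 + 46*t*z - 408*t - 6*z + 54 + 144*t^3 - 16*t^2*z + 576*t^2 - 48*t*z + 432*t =144*t^3 + 146*t^2 + 16*t + z*(-16*t^2 - 2*t)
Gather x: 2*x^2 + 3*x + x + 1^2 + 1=2*x^2 + 4*x + 2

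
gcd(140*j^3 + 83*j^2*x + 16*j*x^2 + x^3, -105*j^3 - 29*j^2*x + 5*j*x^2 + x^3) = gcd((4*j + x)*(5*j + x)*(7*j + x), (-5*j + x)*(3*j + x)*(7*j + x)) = 7*j + x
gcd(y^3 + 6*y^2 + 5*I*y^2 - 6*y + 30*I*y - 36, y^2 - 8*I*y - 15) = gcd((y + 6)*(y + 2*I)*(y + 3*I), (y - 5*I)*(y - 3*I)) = 1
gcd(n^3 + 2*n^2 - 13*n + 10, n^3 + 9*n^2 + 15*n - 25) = n^2 + 4*n - 5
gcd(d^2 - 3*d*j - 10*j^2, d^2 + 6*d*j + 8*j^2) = d + 2*j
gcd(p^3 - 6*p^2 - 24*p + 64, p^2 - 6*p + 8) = p - 2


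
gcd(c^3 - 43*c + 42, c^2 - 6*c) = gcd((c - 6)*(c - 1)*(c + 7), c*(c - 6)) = c - 6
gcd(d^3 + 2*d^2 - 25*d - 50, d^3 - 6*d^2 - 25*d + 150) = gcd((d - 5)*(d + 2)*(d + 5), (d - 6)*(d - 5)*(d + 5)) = d^2 - 25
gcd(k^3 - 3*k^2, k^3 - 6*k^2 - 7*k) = k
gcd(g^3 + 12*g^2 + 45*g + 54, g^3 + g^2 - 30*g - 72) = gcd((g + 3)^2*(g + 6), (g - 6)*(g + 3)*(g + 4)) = g + 3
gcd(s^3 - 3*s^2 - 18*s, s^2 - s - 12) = s + 3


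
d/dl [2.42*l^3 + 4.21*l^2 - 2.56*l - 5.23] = 7.26*l^2 + 8.42*l - 2.56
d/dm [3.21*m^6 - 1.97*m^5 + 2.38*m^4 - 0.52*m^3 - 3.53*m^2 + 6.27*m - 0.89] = 19.26*m^5 - 9.85*m^4 + 9.52*m^3 - 1.56*m^2 - 7.06*m + 6.27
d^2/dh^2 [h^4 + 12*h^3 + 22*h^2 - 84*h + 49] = 12*h^2 + 72*h + 44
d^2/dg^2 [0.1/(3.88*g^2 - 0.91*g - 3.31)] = (3.01088*g^2 - 0.70616*g - 0.1*(7.76*g - 0.91)*(15.52*g - 1.82) - 2.56856)/(-3.88*g^2 + 0.91*g + 3.31)^3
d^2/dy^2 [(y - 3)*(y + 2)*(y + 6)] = 6*y + 10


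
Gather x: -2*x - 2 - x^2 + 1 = -x^2 - 2*x - 1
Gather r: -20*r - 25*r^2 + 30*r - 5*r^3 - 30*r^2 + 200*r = -5*r^3 - 55*r^2 + 210*r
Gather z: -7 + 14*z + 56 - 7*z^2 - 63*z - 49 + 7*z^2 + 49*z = 0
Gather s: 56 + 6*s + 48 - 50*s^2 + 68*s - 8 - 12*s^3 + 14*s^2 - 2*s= -12*s^3 - 36*s^2 + 72*s + 96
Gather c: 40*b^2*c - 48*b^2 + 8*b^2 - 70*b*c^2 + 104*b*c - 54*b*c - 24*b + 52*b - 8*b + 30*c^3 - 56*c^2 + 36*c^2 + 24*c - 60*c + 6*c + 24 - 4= -40*b^2 + 20*b + 30*c^3 + c^2*(-70*b - 20) + c*(40*b^2 + 50*b - 30) + 20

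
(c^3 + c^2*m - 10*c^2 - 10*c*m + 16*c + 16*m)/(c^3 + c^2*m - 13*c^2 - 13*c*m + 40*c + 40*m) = (c - 2)/(c - 5)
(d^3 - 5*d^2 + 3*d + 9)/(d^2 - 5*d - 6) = (d^2 - 6*d + 9)/(d - 6)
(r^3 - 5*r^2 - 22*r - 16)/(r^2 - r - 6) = (r^2 - 7*r - 8)/(r - 3)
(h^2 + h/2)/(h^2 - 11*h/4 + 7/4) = 2*h*(2*h + 1)/(4*h^2 - 11*h + 7)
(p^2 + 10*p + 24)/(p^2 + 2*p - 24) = (p + 4)/(p - 4)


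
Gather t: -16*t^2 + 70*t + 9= -16*t^2 + 70*t + 9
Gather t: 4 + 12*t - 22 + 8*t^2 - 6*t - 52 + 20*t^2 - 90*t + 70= 28*t^2 - 84*t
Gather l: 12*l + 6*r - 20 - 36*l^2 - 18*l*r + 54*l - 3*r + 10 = -36*l^2 + l*(66 - 18*r) + 3*r - 10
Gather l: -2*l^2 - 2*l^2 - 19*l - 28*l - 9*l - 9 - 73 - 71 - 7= -4*l^2 - 56*l - 160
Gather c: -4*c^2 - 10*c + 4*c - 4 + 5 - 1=-4*c^2 - 6*c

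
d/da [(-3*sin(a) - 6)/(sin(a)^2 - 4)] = 3*cos(a)/(sin(a) - 2)^2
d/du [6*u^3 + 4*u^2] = 2*u*(9*u + 4)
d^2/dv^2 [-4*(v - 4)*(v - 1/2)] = -8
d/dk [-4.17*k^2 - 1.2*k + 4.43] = -8.34*k - 1.2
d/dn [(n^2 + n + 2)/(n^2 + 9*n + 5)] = (8*n^2 + 6*n - 13)/(n^4 + 18*n^3 + 91*n^2 + 90*n + 25)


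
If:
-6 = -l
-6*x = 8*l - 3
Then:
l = 6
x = -15/2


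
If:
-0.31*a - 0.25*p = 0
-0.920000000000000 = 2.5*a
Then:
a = -0.37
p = 0.46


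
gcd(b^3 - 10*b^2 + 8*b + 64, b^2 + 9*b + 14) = b + 2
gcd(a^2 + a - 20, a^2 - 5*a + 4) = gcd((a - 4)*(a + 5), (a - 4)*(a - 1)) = a - 4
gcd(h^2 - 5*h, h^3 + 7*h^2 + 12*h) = h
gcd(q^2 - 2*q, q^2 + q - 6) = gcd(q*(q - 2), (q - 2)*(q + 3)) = q - 2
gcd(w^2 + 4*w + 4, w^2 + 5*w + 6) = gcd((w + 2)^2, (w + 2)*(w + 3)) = w + 2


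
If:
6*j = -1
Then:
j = -1/6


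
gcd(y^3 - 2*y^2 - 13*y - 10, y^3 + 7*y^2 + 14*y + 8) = y^2 + 3*y + 2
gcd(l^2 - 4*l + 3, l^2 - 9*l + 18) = l - 3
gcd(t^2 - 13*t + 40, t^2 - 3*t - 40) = t - 8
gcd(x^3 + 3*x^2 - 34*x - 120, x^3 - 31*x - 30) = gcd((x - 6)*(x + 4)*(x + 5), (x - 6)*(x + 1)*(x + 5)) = x^2 - x - 30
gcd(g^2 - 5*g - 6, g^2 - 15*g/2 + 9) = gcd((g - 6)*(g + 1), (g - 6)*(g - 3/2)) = g - 6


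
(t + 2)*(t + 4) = t^2 + 6*t + 8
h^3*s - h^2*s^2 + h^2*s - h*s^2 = h*(h - s)*(h*s + s)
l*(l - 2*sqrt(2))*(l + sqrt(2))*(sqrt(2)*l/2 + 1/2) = sqrt(2)*l^4/2 - l^3/2 - 5*sqrt(2)*l^2/2 - 2*l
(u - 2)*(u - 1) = u^2 - 3*u + 2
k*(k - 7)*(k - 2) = k^3 - 9*k^2 + 14*k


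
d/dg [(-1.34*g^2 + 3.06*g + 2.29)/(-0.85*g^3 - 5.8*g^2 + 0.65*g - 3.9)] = (-1.139*g^4 + 5.202*g^3 + 22.7165*g^2 + 37.016*g - 13.4225)/(0.7225*g^6 + 9.86*g^5 + 32.535*g^4 - 0.91*g^3 + 45.6625*g^2 - 5.07*g + 15.21)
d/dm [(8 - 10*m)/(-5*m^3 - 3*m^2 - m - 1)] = 2*(-50*m^3 + 45*m^2 + 24*m + 9)/(25*m^6 + 30*m^5 + 19*m^4 + 16*m^3 + 7*m^2 + 2*m + 1)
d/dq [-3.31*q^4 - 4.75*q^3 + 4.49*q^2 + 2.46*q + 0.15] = -13.24*q^3 - 14.25*q^2 + 8.98*q + 2.46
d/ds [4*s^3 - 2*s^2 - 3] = 4*s*(3*s - 1)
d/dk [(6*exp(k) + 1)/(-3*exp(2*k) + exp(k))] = (18*exp(2*k) + 6*exp(k) - 1)*exp(-k)/(9*exp(2*k) - 6*exp(k) + 1)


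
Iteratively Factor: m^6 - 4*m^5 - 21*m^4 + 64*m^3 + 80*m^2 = (m + 4)*(m^5 - 8*m^4 + 11*m^3 + 20*m^2) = m*(m + 4)*(m^4 - 8*m^3 + 11*m^2 + 20*m) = m*(m + 1)*(m + 4)*(m^3 - 9*m^2 + 20*m) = m*(m - 5)*(m + 1)*(m + 4)*(m^2 - 4*m) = m^2*(m - 5)*(m + 1)*(m + 4)*(m - 4)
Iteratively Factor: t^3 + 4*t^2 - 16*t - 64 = (t + 4)*(t^2 - 16) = (t - 4)*(t + 4)*(t + 4)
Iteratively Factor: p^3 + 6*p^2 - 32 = (p - 2)*(p^2 + 8*p + 16) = (p - 2)*(p + 4)*(p + 4)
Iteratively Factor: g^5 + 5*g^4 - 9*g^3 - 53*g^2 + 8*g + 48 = (g - 1)*(g^4 + 6*g^3 - 3*g^2 - 56*g - 48) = (g - 3)*(g - 1)*(g^3 + 9*g^2 + 24*g + 16) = (g - 3)*(g - 1)*(g + 4)*(g^2 + 5*g + 4) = (g - 3)*(g - 1)*(g + 1)*(g + 4)*(g + 4)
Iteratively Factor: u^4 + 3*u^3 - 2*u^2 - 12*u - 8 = (u - 2)*(u^3 + 5*u^2 + 8*u + 4) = (u - 2)*(u + 2)*(u^2 + 3*u + 2) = (u - 2)*(u + 2)^2*(u + 1)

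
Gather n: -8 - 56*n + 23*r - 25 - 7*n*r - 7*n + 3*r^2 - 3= n*(-7*r - 63) + 3*r^2 + 23*r - 36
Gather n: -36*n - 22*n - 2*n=-60*n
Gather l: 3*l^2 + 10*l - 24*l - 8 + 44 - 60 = 3*l^2 - 14*l - 24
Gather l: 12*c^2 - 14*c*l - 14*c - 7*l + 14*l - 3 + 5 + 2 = 12*c^2 - 14*c + l*(7 - 14*c) + 4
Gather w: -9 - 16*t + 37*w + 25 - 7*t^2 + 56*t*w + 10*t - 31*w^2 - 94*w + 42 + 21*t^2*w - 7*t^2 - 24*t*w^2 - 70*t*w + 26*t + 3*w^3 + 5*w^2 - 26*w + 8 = -14*t^2 + 20*t + 3*w^3 + w^2*(-24*t - 26) + w*(21*t^2 - 14*t - 83) + 66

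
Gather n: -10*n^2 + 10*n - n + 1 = -10*n^2 + 9*n + 1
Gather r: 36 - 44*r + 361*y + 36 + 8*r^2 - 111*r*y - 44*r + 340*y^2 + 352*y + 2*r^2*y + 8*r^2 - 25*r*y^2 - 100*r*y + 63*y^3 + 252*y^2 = r^2*(2*y + 16) + r*(-25*y^2 - 211*y - 88) + 63*y^3 + 592*y^2 + 713*y + 72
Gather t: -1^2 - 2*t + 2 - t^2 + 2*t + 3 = 4 - t^2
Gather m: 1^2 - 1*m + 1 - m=2 - 2*m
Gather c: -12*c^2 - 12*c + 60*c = -12*c^2 + 48*c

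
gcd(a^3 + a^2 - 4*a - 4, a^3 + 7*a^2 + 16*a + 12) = a + 2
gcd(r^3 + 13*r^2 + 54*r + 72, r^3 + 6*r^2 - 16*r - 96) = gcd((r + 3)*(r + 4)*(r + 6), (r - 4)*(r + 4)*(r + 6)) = r^2 + 10*r + 24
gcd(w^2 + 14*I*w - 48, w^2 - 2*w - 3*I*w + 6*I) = 1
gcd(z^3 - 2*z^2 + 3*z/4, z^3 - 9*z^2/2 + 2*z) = z^2 - z/2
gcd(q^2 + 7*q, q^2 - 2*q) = q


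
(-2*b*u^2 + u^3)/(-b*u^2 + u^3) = (2*b - u)/(b - u)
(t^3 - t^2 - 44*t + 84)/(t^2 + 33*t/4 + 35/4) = 4*(t^2 - 8*t + 12)/(4*t + 5)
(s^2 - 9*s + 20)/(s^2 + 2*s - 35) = (s - 4)/(s + 7)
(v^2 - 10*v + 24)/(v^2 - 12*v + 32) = (v - 6)/(v - 8)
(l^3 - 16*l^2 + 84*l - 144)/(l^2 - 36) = (l^2 - 10*l + 24)/(l + 6)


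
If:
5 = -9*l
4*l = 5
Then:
No Solution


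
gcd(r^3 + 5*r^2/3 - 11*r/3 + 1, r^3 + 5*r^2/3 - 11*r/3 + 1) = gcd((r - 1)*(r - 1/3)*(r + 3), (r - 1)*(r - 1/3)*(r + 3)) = r^3 + 5*r^2/3 - 11*r/3 + 1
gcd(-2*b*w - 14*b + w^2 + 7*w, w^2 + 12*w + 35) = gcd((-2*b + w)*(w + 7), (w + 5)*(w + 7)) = w + 7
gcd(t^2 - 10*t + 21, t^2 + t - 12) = t - 3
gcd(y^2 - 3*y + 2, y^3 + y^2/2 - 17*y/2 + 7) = y^2 - 3*y + 2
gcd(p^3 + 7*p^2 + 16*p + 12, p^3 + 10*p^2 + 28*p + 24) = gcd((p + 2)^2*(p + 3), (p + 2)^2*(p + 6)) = p^2 + 4*p + 4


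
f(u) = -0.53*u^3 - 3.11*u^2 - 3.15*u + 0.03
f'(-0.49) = -0.48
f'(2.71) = -31.68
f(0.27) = -1.06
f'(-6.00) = -23.07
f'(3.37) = -42.17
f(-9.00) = 162.84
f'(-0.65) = 0.22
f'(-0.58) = -0.08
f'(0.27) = -4.95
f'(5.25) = -79.63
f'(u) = -1.59*u^2 - 6.22*u - 3.15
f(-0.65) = 0.91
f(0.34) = -1.42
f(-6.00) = 21.45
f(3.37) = -66.19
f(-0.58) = 0.91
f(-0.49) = 0.89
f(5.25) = -178.92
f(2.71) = -41.89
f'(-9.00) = -75.96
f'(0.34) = -5.45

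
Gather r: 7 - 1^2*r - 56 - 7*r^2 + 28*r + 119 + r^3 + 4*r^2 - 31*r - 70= r^3 - 3*r^2 - 4*r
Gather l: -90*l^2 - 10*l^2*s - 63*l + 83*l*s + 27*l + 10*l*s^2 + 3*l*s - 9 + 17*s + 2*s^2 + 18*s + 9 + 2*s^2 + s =l^2*(-10*s - 90) + l*(10*s^2 + 86*s - 36) + 4*s^2 + 36*s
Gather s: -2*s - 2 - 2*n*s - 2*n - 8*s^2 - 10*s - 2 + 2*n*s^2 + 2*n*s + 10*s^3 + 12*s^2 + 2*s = -2*n + 10*s^3 + s^2*(2*n + 4) - 10*s - 4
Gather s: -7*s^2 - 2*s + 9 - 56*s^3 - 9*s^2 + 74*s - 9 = -56*s^3 - 16*s^2 + 72*s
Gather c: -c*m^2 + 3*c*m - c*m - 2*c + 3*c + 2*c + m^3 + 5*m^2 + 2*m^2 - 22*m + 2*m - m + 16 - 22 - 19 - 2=c*(-m^2 + 2*m + 3) + m^3 + 7*m^2 - 21*m - 27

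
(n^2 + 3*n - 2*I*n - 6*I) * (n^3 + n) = n^5 + 3*n^4 - 2*I*n^4 + n^3 - 6*I*n^3 + 3*n^2 - 2*I*n^2 - 6*I*n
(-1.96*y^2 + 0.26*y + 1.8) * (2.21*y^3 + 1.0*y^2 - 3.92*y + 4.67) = -4.3316*y^5 - 1.3854*y^4 + 11.9212*y^3 - 8.3724*y^2 - 5.8418*y + 8.406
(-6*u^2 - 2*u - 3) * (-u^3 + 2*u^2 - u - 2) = 6*u^5 - 10*u^4 + 5*u^3 + 8*u^2 + 7*u + 6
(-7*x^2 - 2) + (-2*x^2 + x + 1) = -9*x^2 + x - 1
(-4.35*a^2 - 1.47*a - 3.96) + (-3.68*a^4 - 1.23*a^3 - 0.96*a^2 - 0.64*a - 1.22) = -3.68*a^4 - 1.23*a^3 - 5.31*a^2 - 2.11*a - 5.18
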